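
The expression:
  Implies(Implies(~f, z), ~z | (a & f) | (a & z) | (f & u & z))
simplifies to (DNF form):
a | ~z | (f & u)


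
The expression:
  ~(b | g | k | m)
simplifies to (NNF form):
~b & ~g & ~k & ~m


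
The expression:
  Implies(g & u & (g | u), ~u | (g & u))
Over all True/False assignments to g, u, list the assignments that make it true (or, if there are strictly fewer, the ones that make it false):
is always true.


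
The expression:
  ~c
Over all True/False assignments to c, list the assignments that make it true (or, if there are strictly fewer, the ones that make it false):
is true only for:
  c=False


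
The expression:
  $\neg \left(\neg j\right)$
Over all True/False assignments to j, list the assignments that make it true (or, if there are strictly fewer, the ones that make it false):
is true only for:
  j=True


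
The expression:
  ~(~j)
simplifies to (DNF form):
j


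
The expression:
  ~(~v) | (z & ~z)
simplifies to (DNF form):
v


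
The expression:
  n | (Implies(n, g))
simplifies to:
True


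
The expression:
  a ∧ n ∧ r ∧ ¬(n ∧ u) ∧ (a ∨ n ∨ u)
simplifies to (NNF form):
a ∧ n ∧ r ∧ ¬u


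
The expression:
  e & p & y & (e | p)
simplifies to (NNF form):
e & p & y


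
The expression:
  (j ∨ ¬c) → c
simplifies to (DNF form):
c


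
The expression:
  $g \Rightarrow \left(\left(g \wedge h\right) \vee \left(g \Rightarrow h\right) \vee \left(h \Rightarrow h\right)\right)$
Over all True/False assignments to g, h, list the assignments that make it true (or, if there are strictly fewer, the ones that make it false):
is always true.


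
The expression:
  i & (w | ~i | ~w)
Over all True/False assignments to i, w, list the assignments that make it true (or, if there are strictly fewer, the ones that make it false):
is true only for:
  i=True, w=False;
  i=True, w=True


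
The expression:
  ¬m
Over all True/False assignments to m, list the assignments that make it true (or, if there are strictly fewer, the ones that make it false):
is true only for:
  m=False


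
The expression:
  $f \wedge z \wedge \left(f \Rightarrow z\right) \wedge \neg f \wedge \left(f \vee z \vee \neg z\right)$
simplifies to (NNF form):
$\text{False}$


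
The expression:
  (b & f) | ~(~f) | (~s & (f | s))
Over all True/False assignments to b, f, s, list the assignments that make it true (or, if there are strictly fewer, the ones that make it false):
is true only for:
  b=False, f=True, s=False;
  b=False, f=True, s=True;
  b=True, f=True, s=False;
  b=True, f=True, s=True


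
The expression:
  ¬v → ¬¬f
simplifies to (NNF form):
f ∨ v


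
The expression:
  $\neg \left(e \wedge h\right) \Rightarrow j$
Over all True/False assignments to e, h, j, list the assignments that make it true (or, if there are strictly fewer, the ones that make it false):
is false only for:
  e=False, h=False, j=False;
  e=False, h=True, j=False;
  e=True, h=False, j=False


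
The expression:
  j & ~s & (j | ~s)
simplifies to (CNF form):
j & ~s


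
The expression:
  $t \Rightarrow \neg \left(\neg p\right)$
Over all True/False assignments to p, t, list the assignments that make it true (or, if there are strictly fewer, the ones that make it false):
is false only for:
  p=False, t=True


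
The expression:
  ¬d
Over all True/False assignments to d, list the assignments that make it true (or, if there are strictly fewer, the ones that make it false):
is true only for:
  d=False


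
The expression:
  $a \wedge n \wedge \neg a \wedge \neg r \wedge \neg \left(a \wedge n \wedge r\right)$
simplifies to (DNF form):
$\text{False}$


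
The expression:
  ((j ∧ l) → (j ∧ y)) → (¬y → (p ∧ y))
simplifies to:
y ∨ (j ∧ l)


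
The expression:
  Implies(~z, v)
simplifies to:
v | z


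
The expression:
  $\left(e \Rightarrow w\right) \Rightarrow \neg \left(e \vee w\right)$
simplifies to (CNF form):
$\neg w$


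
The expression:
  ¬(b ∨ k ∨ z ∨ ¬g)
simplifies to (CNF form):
g ∧ ¬b ∧ ¬k ∧ ¬z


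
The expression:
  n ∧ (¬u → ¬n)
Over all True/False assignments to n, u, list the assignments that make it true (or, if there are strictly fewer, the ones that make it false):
is true only for:
  n=True, u=True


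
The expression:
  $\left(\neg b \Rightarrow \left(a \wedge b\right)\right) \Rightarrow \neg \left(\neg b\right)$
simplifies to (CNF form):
$\text{True}$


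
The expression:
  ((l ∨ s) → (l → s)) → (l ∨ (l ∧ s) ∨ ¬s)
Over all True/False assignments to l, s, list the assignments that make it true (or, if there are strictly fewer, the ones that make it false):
is false only for:
  l=False, s=True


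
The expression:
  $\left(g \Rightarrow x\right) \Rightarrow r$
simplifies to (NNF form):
$r \vee \left(g \wedge \neg x\right)$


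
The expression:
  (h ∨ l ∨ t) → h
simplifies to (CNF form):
(h ∨ ¬l) ∧ (h ∨ ¬t)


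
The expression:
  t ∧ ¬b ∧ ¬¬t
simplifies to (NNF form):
t ∧ ¬b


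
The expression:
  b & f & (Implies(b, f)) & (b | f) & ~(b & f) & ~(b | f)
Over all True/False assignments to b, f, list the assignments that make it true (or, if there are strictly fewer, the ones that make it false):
is never true.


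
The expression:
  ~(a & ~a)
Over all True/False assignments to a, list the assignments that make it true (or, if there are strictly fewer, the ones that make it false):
is always true.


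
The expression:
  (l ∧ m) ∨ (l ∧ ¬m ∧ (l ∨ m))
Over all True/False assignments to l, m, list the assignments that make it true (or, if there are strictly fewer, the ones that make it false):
is true only for:
  l=True, m=False;
  l=True, m=True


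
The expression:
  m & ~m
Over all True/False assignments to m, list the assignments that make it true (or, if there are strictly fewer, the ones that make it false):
is never true.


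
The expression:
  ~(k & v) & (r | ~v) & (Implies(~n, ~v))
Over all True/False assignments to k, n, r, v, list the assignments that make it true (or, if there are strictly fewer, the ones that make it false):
is false only for:
  k=False, n=False, r=False, v=True;
  k=False, n=False, r=True, v=True;
  k=False, n=True, r=False, v=True;
  k=True, n=False, r=False, v=True;
  k=True, n=False, r=True, v=True;
  k=True, n=True, r=False, v=True;
  k=True, n=True, r=True, v=True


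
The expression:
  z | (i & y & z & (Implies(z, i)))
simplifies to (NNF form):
z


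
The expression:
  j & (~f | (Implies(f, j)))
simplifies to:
j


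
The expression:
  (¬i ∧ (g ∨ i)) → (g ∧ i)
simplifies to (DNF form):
i ∨ ¬g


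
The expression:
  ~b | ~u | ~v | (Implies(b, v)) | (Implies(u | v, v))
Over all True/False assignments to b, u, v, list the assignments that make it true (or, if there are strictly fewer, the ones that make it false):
is always true.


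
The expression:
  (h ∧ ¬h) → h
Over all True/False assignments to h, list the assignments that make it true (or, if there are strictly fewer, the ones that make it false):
is always true.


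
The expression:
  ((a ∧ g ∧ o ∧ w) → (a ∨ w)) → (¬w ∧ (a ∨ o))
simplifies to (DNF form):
(a ∧ ¬w) ∨ (o ∧ ¬w)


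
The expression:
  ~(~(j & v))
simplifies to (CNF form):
j & v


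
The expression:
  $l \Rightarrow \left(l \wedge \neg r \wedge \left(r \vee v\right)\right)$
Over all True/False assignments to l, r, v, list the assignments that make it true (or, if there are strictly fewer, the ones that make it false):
is false only for:
  l=True, r=False, v=False;
  l=True, r=True, v=False;
  l=True, r=True, v=True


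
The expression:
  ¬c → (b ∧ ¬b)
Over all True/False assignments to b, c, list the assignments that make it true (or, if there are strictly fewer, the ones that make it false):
is true only for:
  b=False, c=True;
  b=True, c=True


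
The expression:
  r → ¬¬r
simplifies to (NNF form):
True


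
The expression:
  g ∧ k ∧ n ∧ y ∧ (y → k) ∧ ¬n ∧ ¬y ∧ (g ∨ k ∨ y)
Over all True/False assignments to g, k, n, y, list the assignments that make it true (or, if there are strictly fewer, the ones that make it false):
is never true.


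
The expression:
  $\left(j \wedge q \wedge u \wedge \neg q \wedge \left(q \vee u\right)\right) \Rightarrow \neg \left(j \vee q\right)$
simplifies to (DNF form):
$\text{True}$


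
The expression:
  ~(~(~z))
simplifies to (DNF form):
~z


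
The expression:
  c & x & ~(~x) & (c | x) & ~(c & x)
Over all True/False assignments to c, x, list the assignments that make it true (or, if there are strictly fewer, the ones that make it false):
is never true.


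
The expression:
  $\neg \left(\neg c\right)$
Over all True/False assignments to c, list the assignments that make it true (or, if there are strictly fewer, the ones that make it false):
is true only for:
  c=True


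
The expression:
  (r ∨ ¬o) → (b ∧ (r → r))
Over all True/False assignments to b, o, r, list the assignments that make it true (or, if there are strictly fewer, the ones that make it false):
is false only for:
  b=False, o=False, r=False;
  b=False, o=False, r=True;
  b=False, o=True, r=True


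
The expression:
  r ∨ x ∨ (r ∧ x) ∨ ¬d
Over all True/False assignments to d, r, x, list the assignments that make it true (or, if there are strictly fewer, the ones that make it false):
is false only for:
  d=True, r=False, x=False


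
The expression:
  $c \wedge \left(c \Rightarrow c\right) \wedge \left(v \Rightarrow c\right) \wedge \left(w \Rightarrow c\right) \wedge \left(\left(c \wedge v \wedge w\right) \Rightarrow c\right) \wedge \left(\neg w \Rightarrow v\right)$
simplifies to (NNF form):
$c \wedge \left(v \vee w\right)$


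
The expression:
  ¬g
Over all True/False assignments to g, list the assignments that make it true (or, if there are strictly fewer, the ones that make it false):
is true only for:
  g=False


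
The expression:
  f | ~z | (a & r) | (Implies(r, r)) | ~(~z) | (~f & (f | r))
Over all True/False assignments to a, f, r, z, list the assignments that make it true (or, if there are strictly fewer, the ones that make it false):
is always true.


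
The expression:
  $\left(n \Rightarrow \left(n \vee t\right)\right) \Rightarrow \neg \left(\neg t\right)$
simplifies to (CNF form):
$t$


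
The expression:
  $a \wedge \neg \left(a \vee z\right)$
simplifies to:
$\text{False}$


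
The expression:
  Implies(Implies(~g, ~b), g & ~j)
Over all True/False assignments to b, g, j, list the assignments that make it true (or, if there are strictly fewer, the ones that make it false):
is true only for:
  b=False, g=True, j=False;
  b=True, g=False, j=False;
  b=True, g=False, j=True;
  b=True, g=True, j=False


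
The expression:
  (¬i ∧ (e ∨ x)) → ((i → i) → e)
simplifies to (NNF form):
e ∨ i ∨ ¬x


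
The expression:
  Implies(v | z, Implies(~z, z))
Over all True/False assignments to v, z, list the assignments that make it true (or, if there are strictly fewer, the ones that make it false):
is false only for:
  v=True, z=False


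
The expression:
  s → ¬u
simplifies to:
¬s ∨ ¬u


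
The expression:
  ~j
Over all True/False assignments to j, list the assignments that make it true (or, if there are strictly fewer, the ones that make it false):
is true only for:
  j=False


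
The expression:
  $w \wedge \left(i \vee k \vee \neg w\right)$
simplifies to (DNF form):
$\left(i \wedge w\right) \vee \left(k \wedge w\right)$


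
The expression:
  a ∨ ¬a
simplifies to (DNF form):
True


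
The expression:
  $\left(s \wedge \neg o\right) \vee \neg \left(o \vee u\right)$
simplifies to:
$\neg o \wedge \left(s \vee \neg u\right)$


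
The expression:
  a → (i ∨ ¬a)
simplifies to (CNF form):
i ∨ ¬a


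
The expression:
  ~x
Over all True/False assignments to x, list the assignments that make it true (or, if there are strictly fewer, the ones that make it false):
is true only for:
  x=False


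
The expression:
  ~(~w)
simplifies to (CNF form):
w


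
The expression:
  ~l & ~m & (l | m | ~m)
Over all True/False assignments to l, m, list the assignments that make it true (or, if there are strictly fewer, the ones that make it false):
is true only for:
  l=False, m=False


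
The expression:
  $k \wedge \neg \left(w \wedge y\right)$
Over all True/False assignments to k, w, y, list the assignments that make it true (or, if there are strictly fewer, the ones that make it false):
is true only for:
  k=True, w=False, y=False;
  k=True, w=False, y=True;
  k=True, w=True, y=False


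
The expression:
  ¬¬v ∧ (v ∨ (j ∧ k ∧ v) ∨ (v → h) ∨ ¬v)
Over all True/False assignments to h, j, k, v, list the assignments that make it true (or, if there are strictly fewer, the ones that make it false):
is true only for:
  h=False, j=False, k=False, v=True;
  h=False, j=False, k=True, v=True;
  h=False, j=True, k=False, v=True;
  h=False, j=True, k=True, v=True;
  h=True, j=False, k=False, v=True;
  h=True, j=False, k=True, v=True;
  h=True, j=True, k=False, v=True;
  h=True, j=True, k=True, v=True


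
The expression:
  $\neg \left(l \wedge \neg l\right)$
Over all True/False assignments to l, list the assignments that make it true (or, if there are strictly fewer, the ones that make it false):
is always true.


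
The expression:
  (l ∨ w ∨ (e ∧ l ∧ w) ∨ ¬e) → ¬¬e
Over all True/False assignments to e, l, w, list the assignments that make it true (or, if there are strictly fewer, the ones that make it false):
is true only for:
  e=True, l=False, w=False;
  e=True, l=False, w=True;
  e=True, l=True, w=False;
  e=True, l=True, w=True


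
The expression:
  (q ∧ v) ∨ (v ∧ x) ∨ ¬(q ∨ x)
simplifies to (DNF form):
v ∨ (¬q ∧ ¬x)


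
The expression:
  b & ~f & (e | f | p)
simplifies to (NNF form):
b & ~f & (e | p)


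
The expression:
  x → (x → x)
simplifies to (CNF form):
True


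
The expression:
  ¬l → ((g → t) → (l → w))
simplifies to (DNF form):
True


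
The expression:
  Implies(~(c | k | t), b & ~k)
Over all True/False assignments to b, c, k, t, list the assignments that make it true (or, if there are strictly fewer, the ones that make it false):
is false only for:
  b=False, c=False, k=False, t=False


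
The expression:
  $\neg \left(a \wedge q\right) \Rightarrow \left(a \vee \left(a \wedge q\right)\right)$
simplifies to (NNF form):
$a$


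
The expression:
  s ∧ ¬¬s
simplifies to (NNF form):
s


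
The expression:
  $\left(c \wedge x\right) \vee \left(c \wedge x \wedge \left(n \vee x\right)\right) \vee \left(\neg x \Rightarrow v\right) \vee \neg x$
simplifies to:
$\text{True}$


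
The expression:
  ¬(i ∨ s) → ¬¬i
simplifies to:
i ∨ s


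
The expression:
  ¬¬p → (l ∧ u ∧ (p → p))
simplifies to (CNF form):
(l ∨ ¬p) ∧ (u ∨ ¬p)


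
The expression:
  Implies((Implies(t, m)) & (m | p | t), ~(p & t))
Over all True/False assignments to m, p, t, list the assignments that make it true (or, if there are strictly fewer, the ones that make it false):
is false only for:
  m=True, p=True, t=True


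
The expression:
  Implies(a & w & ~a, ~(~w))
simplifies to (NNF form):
True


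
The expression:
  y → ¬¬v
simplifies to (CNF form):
v ∨ ¬y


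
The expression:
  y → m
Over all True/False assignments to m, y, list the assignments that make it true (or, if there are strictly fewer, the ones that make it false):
is false only for:
  m=False, y=True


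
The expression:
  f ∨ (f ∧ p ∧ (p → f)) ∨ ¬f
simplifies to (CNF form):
True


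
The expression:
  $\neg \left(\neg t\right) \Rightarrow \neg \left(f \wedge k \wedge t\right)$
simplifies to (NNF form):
$\neg f \vee \neg k \vee \neg t$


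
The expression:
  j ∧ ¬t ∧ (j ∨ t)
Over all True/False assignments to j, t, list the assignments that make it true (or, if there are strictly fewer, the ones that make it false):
is true only for:
  j=True, t=False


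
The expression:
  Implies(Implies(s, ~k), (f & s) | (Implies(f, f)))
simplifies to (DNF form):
True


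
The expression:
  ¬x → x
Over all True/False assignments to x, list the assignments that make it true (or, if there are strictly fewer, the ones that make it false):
is true only for:
  x=True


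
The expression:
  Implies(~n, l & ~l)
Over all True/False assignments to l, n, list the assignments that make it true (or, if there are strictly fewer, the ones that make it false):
is true only for:
  l=False, n=True;
  l=True, n=True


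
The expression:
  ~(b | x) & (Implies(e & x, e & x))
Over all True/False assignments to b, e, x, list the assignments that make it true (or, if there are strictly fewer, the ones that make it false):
is true only for:
  b=False, e=False, x=False;
  b=False, e=True, x=False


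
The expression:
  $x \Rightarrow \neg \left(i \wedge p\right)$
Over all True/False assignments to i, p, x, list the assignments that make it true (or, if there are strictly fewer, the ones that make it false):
is false only for:
  i=True, p=True, x=True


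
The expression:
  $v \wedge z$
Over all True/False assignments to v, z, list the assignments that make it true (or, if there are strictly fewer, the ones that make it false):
is true only for:
  v=True, z=True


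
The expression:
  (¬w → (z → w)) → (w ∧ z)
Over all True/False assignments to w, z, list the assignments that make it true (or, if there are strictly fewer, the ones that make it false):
is true only for:
  w=False, z=True;
  w=True, z=True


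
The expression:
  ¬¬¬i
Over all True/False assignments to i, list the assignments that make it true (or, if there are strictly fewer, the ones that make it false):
is true only for:
  i=False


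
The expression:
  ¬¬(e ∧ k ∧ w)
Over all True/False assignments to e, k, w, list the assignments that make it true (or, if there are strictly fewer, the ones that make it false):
is true only for:
  e=True, k=True, w=True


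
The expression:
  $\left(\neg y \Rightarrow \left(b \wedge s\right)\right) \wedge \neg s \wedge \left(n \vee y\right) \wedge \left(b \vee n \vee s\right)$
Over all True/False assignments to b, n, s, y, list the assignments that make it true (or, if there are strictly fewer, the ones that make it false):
is true only for:
  b=False, n=True, s=False, y=True;
  b=True, n=False, s=False, y=True;
  b=True, n=True, s=False, y=True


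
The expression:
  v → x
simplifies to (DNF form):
x ∨ ¬v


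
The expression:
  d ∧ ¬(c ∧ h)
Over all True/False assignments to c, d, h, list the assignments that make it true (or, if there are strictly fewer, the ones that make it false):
is true only for:
  c=False, d=True, h=False;
  c=False, d=True, h=True;
  c=True, d=True, h=False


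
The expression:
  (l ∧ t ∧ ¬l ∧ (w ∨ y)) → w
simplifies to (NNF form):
True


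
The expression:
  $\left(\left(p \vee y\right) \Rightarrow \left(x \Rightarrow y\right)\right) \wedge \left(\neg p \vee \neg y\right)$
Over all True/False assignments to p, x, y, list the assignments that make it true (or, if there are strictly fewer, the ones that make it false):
is false only for:
  p=True, x=False, y=True;
  p=True, x=True, y=False;
  p=True, x=True, y=True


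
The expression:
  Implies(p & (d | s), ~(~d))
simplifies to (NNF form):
d | ~p | ~s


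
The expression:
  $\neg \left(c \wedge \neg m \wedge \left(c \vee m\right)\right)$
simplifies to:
$m \vee \neg c$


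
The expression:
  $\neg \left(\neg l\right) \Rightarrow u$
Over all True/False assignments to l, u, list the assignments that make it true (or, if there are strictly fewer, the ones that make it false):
is false only for:
  l=True, u=False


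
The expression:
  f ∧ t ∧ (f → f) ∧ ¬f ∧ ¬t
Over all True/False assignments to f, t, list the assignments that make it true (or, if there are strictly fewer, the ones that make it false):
is never true.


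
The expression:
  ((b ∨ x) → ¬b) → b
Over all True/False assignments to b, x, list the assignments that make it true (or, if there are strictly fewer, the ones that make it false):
is true only for:
  b=True, x=False;
  b=True, x=True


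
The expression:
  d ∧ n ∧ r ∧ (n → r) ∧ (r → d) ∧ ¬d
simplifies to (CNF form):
False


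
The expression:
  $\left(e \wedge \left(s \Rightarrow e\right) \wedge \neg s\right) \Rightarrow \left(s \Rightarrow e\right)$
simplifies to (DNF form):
$\text{True}$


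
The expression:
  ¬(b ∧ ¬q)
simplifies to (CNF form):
q ∨ ¬b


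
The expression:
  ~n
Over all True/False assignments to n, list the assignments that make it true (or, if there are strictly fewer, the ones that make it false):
is true only for:
  n=False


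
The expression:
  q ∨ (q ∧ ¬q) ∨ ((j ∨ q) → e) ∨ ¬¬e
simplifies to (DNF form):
e ∨ q ∨ ¬j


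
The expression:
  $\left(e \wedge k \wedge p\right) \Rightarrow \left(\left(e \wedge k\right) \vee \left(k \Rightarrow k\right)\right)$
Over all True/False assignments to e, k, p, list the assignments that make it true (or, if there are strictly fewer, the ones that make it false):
is always true.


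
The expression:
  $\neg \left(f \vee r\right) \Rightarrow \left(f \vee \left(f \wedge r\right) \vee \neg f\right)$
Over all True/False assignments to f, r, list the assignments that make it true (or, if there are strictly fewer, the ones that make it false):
is always true.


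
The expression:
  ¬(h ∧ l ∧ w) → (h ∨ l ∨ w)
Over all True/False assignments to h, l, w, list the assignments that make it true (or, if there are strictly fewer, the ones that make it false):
is false only for:
  h=False, l=False, w=False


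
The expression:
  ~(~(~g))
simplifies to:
~g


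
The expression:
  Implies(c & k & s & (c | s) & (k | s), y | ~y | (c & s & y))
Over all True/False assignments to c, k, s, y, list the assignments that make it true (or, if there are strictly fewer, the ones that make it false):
is always true.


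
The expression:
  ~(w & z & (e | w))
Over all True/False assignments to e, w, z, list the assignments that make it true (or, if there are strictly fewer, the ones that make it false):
is false only for:
  e=False, w=True, z=True;
  e=True, w=True, z=True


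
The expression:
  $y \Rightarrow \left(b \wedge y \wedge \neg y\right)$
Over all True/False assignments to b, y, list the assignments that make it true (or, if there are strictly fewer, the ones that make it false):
is true only for:
  b=False, y=False;
  b=True, y=False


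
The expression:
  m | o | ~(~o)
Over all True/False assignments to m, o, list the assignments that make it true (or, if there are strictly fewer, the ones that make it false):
is false only for:
  m=False, o=False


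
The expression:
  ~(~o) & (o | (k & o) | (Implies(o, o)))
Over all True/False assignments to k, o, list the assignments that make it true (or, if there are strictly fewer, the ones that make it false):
is true only for:
  k=False, o=True;
  k=True, o=True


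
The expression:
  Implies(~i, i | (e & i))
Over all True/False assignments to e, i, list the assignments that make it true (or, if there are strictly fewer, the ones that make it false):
is true only for:
  e=False, i=True;
  e=True, i=True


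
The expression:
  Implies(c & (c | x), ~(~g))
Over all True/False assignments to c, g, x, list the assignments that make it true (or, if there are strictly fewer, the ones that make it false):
is false only for:
  c=True, g=False, x=False;
  c=True, g=False, x=True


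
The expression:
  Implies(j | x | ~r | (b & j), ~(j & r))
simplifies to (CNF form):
~j | ~r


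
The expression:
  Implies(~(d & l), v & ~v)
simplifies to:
d & l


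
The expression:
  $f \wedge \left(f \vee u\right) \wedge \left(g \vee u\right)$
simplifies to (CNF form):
$f \wedge \left(g \vee u\right)$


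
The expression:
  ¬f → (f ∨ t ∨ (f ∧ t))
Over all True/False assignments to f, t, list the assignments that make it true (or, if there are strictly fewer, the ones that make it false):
is false only for:
  f=False, t=False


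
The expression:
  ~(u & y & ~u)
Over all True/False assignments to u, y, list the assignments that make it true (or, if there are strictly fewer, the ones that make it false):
is always true.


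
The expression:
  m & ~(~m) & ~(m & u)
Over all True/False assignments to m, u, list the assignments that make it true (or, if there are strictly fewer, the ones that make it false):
is true only for:
  m=True, u=False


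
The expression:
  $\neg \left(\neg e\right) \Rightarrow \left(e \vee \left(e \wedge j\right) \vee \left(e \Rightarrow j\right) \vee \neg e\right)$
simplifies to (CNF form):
$\text{True}$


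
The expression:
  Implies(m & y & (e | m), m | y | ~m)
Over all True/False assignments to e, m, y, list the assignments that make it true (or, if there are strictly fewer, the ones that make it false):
is always true.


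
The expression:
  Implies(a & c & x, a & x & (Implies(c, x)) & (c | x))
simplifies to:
True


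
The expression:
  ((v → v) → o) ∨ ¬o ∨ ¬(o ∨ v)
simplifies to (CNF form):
True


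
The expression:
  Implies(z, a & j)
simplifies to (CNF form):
(a | ~z) & (j | ~z)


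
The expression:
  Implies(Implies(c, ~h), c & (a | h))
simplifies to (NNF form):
c & (a | h)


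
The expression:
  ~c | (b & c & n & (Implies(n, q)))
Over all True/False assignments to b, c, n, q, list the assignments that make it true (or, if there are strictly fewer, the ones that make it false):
is false only for:
  b=False, c=True, n=False, q=False;
  b=False, c=True, n=False, q=True;
  b=False, c=True, n=True, q=False;
  b=False, c=True, n=True, q=True;
  b=True, c=True, n=False, q=False;
  b=True, c=True, n=False, q=True;
  b=True, c=True, n=True, q=False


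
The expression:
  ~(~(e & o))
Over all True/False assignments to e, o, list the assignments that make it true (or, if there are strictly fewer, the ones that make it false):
is true only for:
  e=True, o=True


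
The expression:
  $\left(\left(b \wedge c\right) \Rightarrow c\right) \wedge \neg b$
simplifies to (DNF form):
$\neg b$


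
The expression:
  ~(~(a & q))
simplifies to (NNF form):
a & q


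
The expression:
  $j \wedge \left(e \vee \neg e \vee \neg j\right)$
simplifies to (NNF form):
$j$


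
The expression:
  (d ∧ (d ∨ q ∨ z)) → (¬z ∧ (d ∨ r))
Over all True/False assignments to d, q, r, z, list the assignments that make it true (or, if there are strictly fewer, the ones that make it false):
is false only for:
  d=True, q=False, r=False, z=True;
  d=True, q=False, r=True, z=True;
  d=True, q=True, r=False, z=True;
  d=True, q=True, r=True, z=True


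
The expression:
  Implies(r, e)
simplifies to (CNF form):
e | ~r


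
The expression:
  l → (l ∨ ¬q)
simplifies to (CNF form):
True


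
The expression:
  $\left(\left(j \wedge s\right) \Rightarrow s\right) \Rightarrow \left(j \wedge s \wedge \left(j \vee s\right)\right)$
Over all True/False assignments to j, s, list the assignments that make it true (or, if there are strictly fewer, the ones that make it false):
is true only for:
  j=True, s=True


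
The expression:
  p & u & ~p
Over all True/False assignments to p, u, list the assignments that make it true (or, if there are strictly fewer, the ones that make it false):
is never true.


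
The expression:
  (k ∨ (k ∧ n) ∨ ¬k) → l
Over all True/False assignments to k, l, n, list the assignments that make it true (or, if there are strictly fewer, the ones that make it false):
is true only for:
  k=False, l=True, n=False;
  k=False, l=True, n=True;
  k=True, l=True, n=False;
  k=True, l=True, n=True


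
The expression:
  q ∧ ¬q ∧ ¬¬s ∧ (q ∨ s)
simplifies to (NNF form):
False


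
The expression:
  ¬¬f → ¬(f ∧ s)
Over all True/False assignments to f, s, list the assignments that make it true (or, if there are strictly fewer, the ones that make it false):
is false only for:
  f=True, s=True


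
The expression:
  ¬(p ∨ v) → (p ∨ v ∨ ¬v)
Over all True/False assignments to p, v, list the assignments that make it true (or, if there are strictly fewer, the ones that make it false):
is always true.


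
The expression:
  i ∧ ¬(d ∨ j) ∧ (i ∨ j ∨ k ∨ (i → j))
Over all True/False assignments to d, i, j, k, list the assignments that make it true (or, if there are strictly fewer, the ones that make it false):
is true only for:
  d=False, i=True, j=False, k=False;
  d=False, i=True, j=False, k=True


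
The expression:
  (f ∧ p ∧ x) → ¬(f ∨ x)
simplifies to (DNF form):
¬f ∨ ¬p ∨ ¬x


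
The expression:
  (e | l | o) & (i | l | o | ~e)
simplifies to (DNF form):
l | o | (e & i)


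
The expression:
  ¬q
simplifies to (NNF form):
¬q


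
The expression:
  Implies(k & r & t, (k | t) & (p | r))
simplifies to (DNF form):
True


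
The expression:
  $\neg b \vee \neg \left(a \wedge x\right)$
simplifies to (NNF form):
$\neg a \vee \neg b \vee \neg x$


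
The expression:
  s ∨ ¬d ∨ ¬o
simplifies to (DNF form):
s ∨ ¬d ∨ ¬o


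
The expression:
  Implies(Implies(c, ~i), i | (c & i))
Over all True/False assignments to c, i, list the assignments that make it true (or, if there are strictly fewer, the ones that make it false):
is true only for:
  c=False, i=True;
  c=True, i=True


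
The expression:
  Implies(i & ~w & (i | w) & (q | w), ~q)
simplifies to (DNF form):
w | ~i | ~q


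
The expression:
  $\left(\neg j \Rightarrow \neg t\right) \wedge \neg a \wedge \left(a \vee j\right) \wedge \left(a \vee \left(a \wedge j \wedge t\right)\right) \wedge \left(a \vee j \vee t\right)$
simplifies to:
$\text{False}$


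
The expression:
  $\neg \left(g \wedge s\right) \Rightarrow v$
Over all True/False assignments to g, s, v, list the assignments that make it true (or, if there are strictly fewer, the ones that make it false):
is false only for:
  g=False, s=False, v=False;
  g=False, s=True, v=False;
  g=True, s=False, v=False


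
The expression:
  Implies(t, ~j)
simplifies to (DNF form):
~j | ~t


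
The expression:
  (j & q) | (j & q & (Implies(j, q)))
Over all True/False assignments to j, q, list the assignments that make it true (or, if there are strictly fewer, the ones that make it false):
is true only for:
  j=True, q=True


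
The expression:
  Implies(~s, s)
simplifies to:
s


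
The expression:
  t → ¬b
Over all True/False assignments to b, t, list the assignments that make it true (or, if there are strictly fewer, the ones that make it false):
is false only for:
  b=True, t=True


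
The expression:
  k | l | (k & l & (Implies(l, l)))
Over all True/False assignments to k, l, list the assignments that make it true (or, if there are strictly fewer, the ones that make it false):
is false only for:
  k=False, l=False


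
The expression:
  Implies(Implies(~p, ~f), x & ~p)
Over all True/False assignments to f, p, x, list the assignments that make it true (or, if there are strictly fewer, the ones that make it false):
is true only for:
  f=False, p=False, x=True;
  f=True, p=False, x=False;
  f=True, p=False, x=True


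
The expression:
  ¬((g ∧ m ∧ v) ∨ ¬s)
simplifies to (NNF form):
s ∧ (¬g ∨ ¬m ∨ ¬v)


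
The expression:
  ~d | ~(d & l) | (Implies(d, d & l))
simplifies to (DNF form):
True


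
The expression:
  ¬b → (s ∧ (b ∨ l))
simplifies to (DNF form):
b ∨ (l ∧ s)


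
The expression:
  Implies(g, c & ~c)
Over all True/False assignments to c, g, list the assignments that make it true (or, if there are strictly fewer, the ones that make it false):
is true only for:
  c=False, g=False;
  c=True, g=False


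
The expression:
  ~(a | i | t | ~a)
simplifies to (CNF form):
False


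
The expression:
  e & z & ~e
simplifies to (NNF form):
False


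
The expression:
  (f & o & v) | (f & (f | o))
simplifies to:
f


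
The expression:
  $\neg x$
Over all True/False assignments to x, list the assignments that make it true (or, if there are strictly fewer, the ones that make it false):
is true only for:
  x=False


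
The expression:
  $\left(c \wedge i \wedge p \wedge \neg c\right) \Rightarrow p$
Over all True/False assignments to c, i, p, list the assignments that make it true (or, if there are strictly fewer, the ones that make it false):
is always true.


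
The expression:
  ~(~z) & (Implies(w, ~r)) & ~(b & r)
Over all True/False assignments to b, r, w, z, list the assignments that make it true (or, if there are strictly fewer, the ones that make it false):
is true only for:
  b=False, r=False, w=False, z=True;
  b=False, r=False, w=True, z=True;
  b=False, r=True, w=False, z=True;
  b=True, r=False, w=False, z=True;
  b=True, r=False, w=True, z=True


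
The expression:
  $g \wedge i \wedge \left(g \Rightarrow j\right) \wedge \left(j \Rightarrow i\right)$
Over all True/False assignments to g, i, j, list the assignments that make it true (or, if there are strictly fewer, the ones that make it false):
is true only for:
  g=True, i=True, j=True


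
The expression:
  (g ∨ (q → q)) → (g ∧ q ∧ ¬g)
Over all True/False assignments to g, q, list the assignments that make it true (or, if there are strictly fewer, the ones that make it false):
is never true.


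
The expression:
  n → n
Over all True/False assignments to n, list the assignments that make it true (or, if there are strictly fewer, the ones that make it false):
is always true.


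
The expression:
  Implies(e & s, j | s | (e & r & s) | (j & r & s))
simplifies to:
True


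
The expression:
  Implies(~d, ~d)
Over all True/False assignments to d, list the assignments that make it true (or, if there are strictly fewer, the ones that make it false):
is always true.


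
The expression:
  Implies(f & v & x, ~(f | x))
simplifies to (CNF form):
~f | ~v | ~x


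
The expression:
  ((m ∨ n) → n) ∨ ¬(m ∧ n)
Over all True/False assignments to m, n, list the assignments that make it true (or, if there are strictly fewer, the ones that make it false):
is always true.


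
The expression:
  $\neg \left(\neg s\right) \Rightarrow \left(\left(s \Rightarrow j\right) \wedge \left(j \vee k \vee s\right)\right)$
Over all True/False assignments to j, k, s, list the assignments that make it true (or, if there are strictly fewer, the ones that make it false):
is false only for:
  j=False, k=False, s=True;
  j=False, k=True, s=True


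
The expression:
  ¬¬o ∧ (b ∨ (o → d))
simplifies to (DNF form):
(b ∧ o) ∨ (d ∧ o)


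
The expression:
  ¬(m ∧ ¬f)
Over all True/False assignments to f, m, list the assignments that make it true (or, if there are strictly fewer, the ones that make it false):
is false only for:
  f=False, m=True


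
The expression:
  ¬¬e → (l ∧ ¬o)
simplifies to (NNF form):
(l ∧ ¬o) ∨ ¬e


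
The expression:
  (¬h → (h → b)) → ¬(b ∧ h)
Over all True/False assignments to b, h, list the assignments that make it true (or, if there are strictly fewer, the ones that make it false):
is false only for:
  b=True, h=True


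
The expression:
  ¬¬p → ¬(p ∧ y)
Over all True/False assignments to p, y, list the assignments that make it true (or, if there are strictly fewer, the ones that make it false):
is false only for:
  p=True, y=True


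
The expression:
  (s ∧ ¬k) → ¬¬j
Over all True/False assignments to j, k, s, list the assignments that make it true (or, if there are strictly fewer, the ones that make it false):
is false only for:
  j=False, k=False, s=True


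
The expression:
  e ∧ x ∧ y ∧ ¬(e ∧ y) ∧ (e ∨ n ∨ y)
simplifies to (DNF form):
False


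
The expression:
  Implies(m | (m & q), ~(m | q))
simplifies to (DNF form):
~m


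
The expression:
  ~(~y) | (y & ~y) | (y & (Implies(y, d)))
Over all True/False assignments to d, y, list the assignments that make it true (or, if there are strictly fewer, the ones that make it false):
is true only for:
  d=False, y=True;
  d=True, y=True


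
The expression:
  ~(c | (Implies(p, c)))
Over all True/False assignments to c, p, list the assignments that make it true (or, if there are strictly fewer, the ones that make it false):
is true only for:
  c=False, p=True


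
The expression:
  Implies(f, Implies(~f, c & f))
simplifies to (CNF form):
True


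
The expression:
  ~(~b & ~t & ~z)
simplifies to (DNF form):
b | t | z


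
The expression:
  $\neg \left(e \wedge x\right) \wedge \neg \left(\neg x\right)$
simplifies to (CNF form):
$x \wedge \neg e$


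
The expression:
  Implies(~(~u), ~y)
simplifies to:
~u | ~y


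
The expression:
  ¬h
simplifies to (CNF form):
¬h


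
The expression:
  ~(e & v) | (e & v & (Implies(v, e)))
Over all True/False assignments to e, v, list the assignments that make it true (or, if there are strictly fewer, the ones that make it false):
is always true.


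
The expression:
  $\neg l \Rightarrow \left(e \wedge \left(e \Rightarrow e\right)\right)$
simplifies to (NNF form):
$e \vee l$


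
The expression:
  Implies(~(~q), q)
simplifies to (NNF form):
True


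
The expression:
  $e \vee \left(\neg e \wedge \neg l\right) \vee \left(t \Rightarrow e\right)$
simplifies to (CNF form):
$e \vee \neg l \vee \neg t$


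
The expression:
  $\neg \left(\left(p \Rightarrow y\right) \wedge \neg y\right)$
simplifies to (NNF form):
$p \vee y$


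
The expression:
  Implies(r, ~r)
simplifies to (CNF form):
~r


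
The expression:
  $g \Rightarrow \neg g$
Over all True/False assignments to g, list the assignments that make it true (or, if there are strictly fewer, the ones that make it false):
is true only for:
  g=False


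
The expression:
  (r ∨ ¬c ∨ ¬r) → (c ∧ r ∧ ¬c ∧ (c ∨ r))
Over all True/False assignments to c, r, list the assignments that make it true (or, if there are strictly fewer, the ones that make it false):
is never true.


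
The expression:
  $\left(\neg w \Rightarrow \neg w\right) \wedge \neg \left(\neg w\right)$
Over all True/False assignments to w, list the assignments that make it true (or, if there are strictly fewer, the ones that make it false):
is true only for:
  w=True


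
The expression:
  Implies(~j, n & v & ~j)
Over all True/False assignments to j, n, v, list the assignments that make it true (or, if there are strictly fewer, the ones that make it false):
is false only for:
  j=False, n=False, v=False;
  j=False, n=False, v=True;
  j=False, n=True, v=False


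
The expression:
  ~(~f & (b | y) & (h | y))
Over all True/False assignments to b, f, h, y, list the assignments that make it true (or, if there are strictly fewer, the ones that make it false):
is false only for:
  b=False, f=False, h=False, y=True;
  b=False, f=False, h=True, y=True;
  b=True, f=False, h=False, y=True;
  b=True, f=False, h=True, y=False;
  b=True, f=False, h=True, y=True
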